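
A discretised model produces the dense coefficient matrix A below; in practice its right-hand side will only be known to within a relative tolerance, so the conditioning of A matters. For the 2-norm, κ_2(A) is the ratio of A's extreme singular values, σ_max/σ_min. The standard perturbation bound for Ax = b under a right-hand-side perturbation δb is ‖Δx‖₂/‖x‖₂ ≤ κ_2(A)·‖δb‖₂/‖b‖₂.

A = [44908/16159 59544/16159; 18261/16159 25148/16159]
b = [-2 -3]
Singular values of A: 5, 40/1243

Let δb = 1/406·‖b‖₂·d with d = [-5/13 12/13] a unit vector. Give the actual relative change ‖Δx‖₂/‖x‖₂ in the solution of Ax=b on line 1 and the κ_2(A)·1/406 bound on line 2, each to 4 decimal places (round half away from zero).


from the listed singular values, σ₁ = 5, σ_n = 40/1243
κ = σ_max/σ_min = 5/(40/1243) = 155.3750
bound on ‖Δx‖/‖x‖: κ·ε = 155.3750·1/406 = 0.3827
solve Ax = b  →  x = [49.3600 -37.7700]
‖b‖₂ = 3.6056 and ‖x‖₂ = 62.1529
re-solving with b+δb shifts x by Δx of norm 0.2760
dividing the unrounded norms, ‖Δx‖/‖x‖ = 0.0044
tightness: 0.0044 against a bound of 0.3827 (unrounded ratio ≈ 0.0116)

0.0044
0.3827


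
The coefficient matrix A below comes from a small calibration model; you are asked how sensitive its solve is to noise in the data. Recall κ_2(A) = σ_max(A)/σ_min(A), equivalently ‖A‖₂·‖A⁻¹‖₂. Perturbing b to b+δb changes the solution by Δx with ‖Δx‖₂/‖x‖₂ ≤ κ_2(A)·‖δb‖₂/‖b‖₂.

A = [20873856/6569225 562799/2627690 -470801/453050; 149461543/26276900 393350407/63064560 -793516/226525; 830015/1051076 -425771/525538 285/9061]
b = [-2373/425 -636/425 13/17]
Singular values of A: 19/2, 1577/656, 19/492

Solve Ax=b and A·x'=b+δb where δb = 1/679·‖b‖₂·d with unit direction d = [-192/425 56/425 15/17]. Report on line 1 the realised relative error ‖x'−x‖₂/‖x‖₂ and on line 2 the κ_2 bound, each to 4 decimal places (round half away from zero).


0.0029
0.3623

from the listed singular values, σ₁ = 19/2, σ_n = 19/492
κ = σ_max/σ_min = (19/2)/(19/492) = 246.0000
bound on ‖Δx‖/‖x‖: κ·ε = 246.0000·1/679 = 0.3623
solve Ax = b  →  x = [20.2776 21.6098 71.8300]
2-norm of b is 5.8310; of x, 77.7027
re-solving with b+δb shifts x by Δx of norm 0.2224
relative error = 0.0029
so the bound overstates the realised error by a factor of ≈ 126.5960 (computed from the unrounded values)


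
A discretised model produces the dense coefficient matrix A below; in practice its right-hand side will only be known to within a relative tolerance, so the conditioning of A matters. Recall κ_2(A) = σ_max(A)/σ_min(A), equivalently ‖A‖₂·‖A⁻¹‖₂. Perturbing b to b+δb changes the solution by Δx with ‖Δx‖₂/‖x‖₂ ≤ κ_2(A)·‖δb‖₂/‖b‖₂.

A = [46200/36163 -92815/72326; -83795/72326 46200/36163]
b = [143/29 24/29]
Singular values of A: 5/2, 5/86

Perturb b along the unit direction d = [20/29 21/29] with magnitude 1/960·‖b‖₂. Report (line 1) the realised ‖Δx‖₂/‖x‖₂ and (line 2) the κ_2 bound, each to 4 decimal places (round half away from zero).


0.0013
0.0448

σ_max = 5/2, σ_min = 5/86
condition number: (5/2) ÷ (5/86) = 43.0000
perturbation bound = 43.0000·1/960 = 0.0448
solve Ax = b  →  x = [50.6483 46.5793]
‖b‖ = 5.0000, ‖x‖ = 68.8105
re-solving with b+δb shifts x by Δx of norm 0.0896
relative error = 0.0013
so the bound overstates the realised error by a factor of ≈ 34.4052 (computed from the unrounded values)


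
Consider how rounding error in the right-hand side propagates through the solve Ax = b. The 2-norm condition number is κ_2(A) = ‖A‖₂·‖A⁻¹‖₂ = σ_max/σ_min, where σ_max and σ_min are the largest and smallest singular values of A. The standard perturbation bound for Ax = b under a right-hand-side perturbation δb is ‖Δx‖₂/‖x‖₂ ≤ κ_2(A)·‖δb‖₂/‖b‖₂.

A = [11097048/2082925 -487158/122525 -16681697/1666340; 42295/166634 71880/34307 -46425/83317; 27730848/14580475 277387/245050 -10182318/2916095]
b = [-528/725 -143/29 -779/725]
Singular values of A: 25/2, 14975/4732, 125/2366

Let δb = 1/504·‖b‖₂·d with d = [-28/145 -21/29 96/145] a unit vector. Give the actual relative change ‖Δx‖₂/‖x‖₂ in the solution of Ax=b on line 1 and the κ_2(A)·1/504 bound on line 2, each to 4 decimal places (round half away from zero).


0.0034
0.4694

largest singular value 25/2, smallest 125/2366
κ = σ_max/σ_min = (25/2)/(125/2366) = 236.6000
κ_2(A)·‖δb‖/‖b‖ = 0.4694
solve Ax = b  →  x = [49.9008 -1.1910 27.1019]
‖b‖₂ = 5.0990 and ‖x‖₂ = 56.7981
δb = ε·‖b‖·d = [-0.0020 -0.0073 0.0067]; solving A·Δx = δb gives ‖Δx‖ = 0.1915
relative error = 0.0034
so the bound overstates the realised error by a factor of ≈ 139.2379 (computed from the unrounded values)


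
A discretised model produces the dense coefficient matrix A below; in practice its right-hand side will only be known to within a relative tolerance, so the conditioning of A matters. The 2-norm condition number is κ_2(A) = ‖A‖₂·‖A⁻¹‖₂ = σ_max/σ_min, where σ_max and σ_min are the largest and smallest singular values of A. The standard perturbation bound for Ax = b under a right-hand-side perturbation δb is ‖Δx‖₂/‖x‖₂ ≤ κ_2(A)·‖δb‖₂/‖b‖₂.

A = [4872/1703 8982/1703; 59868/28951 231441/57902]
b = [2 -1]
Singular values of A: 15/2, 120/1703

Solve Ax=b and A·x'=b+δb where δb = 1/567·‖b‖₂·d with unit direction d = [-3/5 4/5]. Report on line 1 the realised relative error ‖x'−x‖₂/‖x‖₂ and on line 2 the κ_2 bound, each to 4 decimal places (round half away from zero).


0.0020
0.1877

σ_max = 15/2, σ_min = 120/1703
κ = σ_max/σ_min = (15/2)/(120/1703) = 106.4375
κ_2(A)·‖δb‖/‖b‖ = 0.1877
solve Ax = b  →  x = [25.1069 -13.2392]
‖b‖ = 2.2361, ‖x‖ = 28.3836
with δb = [-0.0024 0.0032], A·Δx = δb → ‖Δx‖ = 0.0560
relative error = 0.0020
tightness: 0.0020 against a bound of 0.1877 (unrounded ratio ≈ 0.0105)


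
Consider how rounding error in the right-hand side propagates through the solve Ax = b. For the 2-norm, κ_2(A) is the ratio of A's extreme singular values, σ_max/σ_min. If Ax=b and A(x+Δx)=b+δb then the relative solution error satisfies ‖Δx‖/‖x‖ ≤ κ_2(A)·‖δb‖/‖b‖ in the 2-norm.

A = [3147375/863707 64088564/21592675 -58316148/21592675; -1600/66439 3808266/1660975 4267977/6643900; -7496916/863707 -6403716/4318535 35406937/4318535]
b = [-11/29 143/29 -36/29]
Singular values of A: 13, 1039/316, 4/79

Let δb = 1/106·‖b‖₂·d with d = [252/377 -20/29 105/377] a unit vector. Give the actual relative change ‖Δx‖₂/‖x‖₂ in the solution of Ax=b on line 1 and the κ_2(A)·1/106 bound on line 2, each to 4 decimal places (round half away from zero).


0.0120
2.4222

from the listed singular values, σ₁ = 13, σ_n = 4/79
κ = σ_max/σ_min = 13/(4/79) = 256.7500
κ_2(A)·‖δb‖/‖b‖ = 2.4222
solve Ax = b  →  x = [-54.4271 16.9087 -54.7141]
‖b‖ = 5.0990, ‖x‖ = 79.0053
δb = ε·‖b‖·d = [0.0322 -0.0332 0.0134]; solving A·Δx = δb gives ‖Δx‖ = 0.9501
dividing the unrounded norms, ‖Δx‖/‖x‖ = 0.0120
tightness: 0.0120 against a bound of 2.4222 (unrounded ratio ≈ 0.0050)


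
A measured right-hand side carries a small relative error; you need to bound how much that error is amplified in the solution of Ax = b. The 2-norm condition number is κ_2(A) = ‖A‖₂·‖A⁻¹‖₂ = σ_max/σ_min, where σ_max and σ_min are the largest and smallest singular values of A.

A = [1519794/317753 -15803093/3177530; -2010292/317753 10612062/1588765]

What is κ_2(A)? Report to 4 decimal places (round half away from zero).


273.9250

form AᵀA = [6351047727700/100966969009 -6668413260705/100966969009; -6668413260705/100966969009 28008047517361/403867876036] with trace 63510390521/480223396 and determinant 27984100/120055849
eigenvalues of AᵀA: λ = (tr ± √(tr²−4·det))/2 = 529/4, 211600/120055849
σ_max=√(529/4)=(23/2), σ_min=√(211600/120055849)=(460/10957) → κ = 273.9250


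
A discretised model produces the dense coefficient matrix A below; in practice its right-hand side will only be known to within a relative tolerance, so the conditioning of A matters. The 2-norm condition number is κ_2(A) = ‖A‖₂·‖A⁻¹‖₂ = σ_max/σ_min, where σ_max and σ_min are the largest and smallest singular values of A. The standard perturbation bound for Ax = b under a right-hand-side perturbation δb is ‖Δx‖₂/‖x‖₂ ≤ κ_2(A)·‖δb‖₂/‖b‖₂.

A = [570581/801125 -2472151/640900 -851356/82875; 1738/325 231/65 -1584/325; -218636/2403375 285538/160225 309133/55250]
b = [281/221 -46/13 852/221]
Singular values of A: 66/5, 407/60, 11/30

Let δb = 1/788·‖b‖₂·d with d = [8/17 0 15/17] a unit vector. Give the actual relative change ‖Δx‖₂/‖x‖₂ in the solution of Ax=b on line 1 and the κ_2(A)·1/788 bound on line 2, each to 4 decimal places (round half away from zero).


0.0017
0.0457

σ_max = 66/5, σ_min = 11/30
κ = σ_max/σ_min = (66/5)/(11/30) = 36.0000
κ_2(A)·‖δb‖/‖b‖ = 0.0457
solve Ax = b  →  x = [7.2480 -7.5136 3.2000]
‖b‖₂ = 5.3852 and ‖x‖₂ = 10.9191
Δx = A⁻¹·δb where δb = 1/788·5.3852·d; ‖Δx‖ = 0.0186
dividing the unrounded norms, ‖Δx‖/‖x‖ = 0.0017
tightness: 0.0017 against a bound of 0.0457 (unrounded ratio ≈ 0.0374)


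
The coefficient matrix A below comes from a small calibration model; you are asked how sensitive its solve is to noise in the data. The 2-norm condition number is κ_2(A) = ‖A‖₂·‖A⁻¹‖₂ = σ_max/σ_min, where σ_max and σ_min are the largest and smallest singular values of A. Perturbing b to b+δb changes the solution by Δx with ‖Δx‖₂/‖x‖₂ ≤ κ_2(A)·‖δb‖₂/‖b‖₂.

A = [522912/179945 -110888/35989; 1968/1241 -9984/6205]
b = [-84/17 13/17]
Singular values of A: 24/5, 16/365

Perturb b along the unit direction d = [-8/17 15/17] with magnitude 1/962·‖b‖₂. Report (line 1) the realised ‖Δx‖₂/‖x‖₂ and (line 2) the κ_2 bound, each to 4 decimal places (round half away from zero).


0.0017
0.1138

largest singular value 24/5, smallest 16/365
condition number: (24/5) ÷ (16/365) = 109.5000
perturbation bound = 109.5000·1/962 = 0.1138
solve Ax = b  →  x = [48.9835 47.8017]
‖b‖₂ = 5.0000 and ‖x‖₂ = 68.4426
δb = ε·‖b‖·d = [-0.0024 0.0046]; solving A·Δx = δb gives ‖Δx‖ = 0.1186
dividing the unrounded norms, ‖Δx‖/‖x‖ = 0.0017
tightness: 0.0017 against a bound of 0.1138 (unrounded ratio ≈ 0.0152)


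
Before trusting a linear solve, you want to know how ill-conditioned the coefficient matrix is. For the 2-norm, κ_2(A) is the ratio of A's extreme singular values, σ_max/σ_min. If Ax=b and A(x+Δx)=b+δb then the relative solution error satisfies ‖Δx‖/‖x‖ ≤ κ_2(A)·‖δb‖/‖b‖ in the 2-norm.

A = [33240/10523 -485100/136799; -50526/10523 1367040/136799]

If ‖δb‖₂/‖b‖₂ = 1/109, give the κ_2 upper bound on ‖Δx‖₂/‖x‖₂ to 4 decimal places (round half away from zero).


M = AᵀA = [3657774276/110733529 -6553522080/110733529; -6553522080/110733529 12450416400/110733529]. tr(M)=55737684/383161, det(M)=81000000/383161
λ_max, λ_min = (55737684/383161 ± √2982545253683856/146812351921)/2 = 144, 562500/383161
σ_max=√144=12, σ_min=√(562500/383161)=(750/619) → κ = 9.9040
bound on ‖Δx‖/‖x‖: κ·ε = 9.9040·1/109 = 0.0909

0.0909


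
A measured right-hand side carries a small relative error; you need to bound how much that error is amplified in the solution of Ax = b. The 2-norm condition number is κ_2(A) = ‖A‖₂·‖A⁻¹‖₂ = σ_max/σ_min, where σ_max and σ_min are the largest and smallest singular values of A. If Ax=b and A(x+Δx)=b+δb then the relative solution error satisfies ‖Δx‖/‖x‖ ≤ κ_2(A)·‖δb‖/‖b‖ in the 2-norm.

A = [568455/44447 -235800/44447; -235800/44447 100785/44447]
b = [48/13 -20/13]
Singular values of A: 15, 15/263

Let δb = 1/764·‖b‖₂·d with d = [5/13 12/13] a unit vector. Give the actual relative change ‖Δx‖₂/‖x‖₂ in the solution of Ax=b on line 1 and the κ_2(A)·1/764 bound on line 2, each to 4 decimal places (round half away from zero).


σ_max = 15, σ_min = 15/263
κ_2(A) = 15 / (15/263) = 263.0000
worst-case relative error ≤ 263.0000 × 1/764 = 0.3442
solve Ax = b  →  x = [0.2462 -0.1026]
‖b‖ = 4.0000, ‖x‖ = 0.2667
δb = ε·‖b‖·d = [0.0020 0.0048]; solving A·Δx = δb gives ‖Δx‖ = 0.0918
dividing the unrounded norms, ‖Δx‖/‖x‖ = 0.3442
tightness: 0.3442 against a bound of 0.3442; the bound is attained (ratio 1)

0.3442
0.3442


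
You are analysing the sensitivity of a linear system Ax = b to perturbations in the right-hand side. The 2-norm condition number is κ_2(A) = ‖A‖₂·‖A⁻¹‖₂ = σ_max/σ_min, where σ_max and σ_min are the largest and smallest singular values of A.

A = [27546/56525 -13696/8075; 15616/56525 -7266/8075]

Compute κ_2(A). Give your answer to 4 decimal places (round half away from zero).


M = AᵀA = [3469348/11055625 -1698048/1579375; -1698048/1579375 831748/225625]. tr(M)=70760/17689, det(M)=16/17689
λ_max, λ_min = (70760/17689 ± √5005845504/312900721)/2 = 4, 4/17689
κ_2(A) = √(λ_max/λ_min) = √(4 / (4/17689)) = 133.0000

133.0000


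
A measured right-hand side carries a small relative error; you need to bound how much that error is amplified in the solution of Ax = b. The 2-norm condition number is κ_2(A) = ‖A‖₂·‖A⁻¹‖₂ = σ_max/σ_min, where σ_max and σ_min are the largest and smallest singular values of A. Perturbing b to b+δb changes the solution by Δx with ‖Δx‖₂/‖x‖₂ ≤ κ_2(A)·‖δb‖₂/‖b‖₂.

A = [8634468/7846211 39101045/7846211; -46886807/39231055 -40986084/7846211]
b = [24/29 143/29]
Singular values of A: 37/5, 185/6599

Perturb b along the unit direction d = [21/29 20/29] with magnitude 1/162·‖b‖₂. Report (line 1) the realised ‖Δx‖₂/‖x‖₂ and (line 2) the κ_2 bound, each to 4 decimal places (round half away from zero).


σ_max = 37/5, σ_min = 185/6599
κ = σ_max/σ_min = (37/5)/(185/6599) = 263.9600
bound on ‖Δx‖/‖x‖: κ·ε = 263.9600·1/162 = 1.6294
solve Ax = b  →  x = [-139.2900 30.9247]
‖b‖ = 5.0000, ‖x‖ = 142.6817
δb = ε·‖b‖·d = [0.0223 0.0213]; solving A·Δx = δb gives ‖Δx‖ = 1.1009
dividing the unrounded norms, ‖Δx‖/‖x‖ = 0.0077
realised/bound (from unrounded values) ≈ 0.0047

0.0077
1.6294


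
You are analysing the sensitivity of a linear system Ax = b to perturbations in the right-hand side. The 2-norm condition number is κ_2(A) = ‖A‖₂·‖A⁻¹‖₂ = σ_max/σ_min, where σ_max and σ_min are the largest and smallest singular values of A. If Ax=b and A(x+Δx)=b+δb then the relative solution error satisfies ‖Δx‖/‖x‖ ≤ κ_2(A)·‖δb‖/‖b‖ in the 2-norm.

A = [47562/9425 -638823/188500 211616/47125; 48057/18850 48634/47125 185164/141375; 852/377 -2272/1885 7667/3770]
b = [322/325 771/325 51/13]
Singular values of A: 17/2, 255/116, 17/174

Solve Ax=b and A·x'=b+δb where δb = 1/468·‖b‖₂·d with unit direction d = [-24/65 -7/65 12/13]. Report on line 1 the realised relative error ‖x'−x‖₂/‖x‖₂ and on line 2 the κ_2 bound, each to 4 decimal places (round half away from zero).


σ_max = 17/2, σ_min = 17/174
κ = σ_max/σ_min = (17/2)/(17/174) = 87.0000
bound on ‖Δx‖/‖x‖: κ·ε = 87.0000·1/468 = 0.1859
solve Ax = b  →  x = [-15.5788 9.3398 24.7765]
2-norm of b is 4.6904; of x, 30.7214
re-solving with b+δb shifts x by Δx of norm 0.1026
realised ‖Δx‖/‖x‖ = 0.0033
so the bound overstates the realised error by a factor of ≈ 55.6735 (computed from the unrounded values)

0.0033
0.1859


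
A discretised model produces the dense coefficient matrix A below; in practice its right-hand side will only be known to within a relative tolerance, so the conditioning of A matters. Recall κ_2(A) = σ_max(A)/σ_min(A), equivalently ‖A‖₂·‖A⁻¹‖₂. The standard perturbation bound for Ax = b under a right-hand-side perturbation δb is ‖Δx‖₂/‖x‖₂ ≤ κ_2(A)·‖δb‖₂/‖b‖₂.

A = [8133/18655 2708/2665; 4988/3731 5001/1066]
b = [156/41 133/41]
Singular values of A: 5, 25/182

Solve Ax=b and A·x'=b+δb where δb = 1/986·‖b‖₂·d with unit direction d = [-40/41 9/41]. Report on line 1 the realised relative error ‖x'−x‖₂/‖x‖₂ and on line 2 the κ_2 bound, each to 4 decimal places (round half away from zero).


largest singular value 5, smallest 25/182
κ_2(A) = 5 / (25/182) = 36.4000
worst-case relative error ≤ 36.4000 × 1/986 = 0.0369
solve Ax = b  →  x = [21.1904 -5.3472]
‖b‖ = 5.0000, ‖x‖ = 21.8546
Δx = A⁻¹·δb where δb = 1/986·5.0000·d; ‖Δx‖ = 0.0369
dividing the unrounded norms, ‖Δx‖/‖x‖ = 0.0017
tightness: 0.0017 against a bound of 0.0369 (unrounded ratio ≈ 0.0458)

0.0017
0.0369


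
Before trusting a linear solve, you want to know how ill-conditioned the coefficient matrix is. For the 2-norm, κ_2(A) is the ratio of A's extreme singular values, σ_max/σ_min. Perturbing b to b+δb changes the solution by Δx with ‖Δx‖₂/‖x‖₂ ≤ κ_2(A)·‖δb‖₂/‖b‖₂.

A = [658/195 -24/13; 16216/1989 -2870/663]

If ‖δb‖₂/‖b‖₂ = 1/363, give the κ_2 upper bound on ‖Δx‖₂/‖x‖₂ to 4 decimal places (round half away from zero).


M = AᵀA = [45562756/585225 -1619968/39015; -1619968/39015 57604/2601]. tr(M)=202504/2025, det(M)=16/81
char-poly roots: 100 and 4/2025
so κ_2 = √(100 / (4/2025)) = 225.0000
κ_2(A)·‖δb‖/‖b‖ = 0.6198

0.6198


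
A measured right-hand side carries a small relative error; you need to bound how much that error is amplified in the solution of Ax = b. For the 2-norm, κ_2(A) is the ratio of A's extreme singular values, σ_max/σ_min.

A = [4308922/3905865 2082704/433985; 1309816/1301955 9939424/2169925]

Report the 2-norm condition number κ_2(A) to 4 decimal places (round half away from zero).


205.3125

form AᵀA = [40436825668/18140049225 99794881312/10077805125; 99794881312/10077805125 246413255936/5598780625] with trace 12474952036/269780625 and determinant 342102016/6744515625
eigenvalues of AᵀA: λ = (tr ± √(tr²−4·det))/2 = 1156/25, 295936/269780625
κ_2(A) = √(λ_max/λ_min) = √((1156/25) / (295936/269780625)) = 205.3125


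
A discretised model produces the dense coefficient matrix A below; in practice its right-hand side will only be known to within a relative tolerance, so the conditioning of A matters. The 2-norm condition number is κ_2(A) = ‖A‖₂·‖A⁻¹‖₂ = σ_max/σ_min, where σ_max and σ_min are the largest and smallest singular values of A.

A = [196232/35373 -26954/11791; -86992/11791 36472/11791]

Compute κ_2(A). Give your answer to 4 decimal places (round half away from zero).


AᵀA = [106615470400/1251249129 -14807554000/417083043; -14807554000/417083043 2056724900/139027681]; tr = 740390500/7403841, det = 640000/7403841
eigenvalues of AᵀA: λ = (tr ± √(tr²−4·det))/2 = 100, 6400/7403841
κ = σ_max/σ_min = 10/(80/2721) = 340.1250

340.1250


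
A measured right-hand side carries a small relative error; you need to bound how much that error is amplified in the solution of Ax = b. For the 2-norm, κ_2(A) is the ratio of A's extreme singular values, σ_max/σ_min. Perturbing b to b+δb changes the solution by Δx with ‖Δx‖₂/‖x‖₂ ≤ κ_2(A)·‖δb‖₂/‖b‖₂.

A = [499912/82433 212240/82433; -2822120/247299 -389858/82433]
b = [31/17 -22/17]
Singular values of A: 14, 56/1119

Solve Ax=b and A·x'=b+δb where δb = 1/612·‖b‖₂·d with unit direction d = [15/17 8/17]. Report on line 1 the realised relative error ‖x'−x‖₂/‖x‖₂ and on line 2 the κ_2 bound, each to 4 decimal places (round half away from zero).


largest singular value 14, smallest 56/1119
condition number: 14 ÷ (56/1119) = 279.7500
worst-case relative error ≤ 279.7500 × 1/612 = 0.4571
solve Ax = b  →  x = [-7.5536 18.5000]
‖b‖₂ = 2.2361 and ‖x‖₂ = 19.9827
re-solving with b+δb shifts x by Δx of norm 0.0730
dividing the unrounded norms, ‖Δx‖/‖x‖ = 0.0037
tightness: 0.0037 against a bound of 0.4571 (unrounded ratio ≈ 0.0080)

0.0037
0.4571


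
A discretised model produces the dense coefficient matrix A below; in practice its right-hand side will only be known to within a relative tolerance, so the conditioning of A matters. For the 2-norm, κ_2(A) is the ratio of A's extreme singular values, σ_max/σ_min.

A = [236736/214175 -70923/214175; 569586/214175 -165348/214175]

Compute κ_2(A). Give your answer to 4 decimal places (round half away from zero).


AᵀA = [2251314468/271425625 -656626824/271425625; -656626824/271425625 191538657/271425625]; tr = 3908565/434281, det = 324/434281
λ_max, λ_min = (3908565/434281 ± √15276317531049/188599986961)/2 = 9, 36/434281
κ = σ_max/σ_min = 3/(6/659) = 329.5000

329.5000


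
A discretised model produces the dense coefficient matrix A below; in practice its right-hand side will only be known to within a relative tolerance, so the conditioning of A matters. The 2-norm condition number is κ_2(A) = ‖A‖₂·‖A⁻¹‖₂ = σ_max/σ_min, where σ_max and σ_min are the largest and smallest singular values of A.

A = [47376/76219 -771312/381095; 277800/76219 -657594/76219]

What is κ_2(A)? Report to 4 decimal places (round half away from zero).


M = AᵀA = [47244096/3455881 -565103952/17279405; -565103952/17279405 6785049924/86397025]. tr(M)=47136996/511225, det(M)=82944/20449
solving λ² − 47136996/511225·λ + 82944/20449 = 0 gives λ = 2304/25, 900/20449
κ = σ_max/σ_min = (48/5)/(30/143) = 45.7600

45.7600


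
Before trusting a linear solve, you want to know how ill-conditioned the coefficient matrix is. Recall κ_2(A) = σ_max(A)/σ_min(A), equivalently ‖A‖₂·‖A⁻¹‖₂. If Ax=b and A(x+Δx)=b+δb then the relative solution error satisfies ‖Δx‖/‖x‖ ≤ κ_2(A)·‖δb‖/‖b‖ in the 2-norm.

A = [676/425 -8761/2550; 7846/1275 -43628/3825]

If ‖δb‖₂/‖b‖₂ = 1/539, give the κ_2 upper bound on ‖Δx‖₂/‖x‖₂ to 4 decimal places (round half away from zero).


M = AᵀA = [105076/2601 -590330/7803; -590330/7803 13287049/93636]. tr(M)=59065/324, det(M)=9
char-poly roots: 729/4 and 4/81
κ_2(A) = √(λ_max/λ_min) = √((729/4) / (4/81)) = 60.7500
bound on ‖Δx‖/‖x‖: κ·ε = 60.7500·1/539 = 0.1127

0.1127


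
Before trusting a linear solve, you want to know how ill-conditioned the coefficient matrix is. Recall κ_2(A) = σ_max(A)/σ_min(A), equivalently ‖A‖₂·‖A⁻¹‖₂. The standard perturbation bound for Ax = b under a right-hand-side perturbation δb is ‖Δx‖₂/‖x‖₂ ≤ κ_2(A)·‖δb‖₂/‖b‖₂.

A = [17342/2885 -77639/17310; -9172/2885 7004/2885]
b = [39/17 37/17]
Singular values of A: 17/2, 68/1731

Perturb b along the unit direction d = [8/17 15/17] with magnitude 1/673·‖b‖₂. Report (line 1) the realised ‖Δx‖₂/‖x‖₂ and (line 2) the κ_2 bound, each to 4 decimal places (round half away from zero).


from the listed singular values, σ₁ = 17/2, σ_n = 68/1731
κ = σ_max/σ_min = (17/2)/(68/1731) = 216.3750
κ_2(A)·‖δb‖/‖b‖ = 0.3215
solve Ax = b  →  x = [45.9147 61.0235]
2-norm of b is 3.1623; of x, 76.3677
re-solving with b+δb shifts x by Δx of norm 0.1196
relative error = 0.0016
so the bound overstates the realised error by a factor of ≈ 205.2716 (computed from the unrounded values)

0.0016
0.3215


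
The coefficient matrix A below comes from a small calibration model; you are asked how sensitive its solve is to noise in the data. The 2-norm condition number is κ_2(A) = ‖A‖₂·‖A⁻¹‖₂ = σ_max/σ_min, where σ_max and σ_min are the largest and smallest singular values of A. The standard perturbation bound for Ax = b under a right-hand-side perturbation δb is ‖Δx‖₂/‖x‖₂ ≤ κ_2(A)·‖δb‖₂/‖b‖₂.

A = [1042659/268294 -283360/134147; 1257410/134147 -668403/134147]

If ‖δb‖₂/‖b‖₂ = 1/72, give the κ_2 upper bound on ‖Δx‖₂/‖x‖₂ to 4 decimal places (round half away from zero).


M = AᵀA = [43854777649/425927044 -5847222150/106481761; -5847222150/106481761 3118671361/106481761]. tr(M)=194911637/1473796, det(M)=279841/1473796
solving λ² − 194911637/1473796·λ + 279841/1473796 = 0 gives λ = 529/4, 529/368449
κ_2(A) = √(λ_max/λ_min) = √((529/4) / (529/368449)) = 303.5000
κ_2(A)·‖δb‖/‖b‖ = 4.2153

4.2153


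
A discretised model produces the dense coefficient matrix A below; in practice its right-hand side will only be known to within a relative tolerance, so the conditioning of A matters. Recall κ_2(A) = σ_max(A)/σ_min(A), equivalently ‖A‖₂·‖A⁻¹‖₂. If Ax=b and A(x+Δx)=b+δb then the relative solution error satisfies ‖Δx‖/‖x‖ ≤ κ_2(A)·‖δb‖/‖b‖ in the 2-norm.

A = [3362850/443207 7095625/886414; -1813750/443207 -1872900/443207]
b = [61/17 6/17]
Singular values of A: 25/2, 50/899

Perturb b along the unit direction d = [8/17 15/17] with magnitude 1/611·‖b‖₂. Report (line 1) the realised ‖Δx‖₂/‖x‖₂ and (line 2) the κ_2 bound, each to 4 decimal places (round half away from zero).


0.0030
0.3678

largest singular value 25/2, smallest 50/899
κ_2(A) = (25/2) / (50/899) = 224.7500
worst-case relative error ≤ 224.7500 × 1/611 = 0.3678
solve Ax = b  →  x = [-25.8745 24.9738]
‖b‖₂ = 3.6056 and ‖x‖₂ = 35.9608
Δx = A⁻¹·δb where δb = 1/611·3.6056·d; ‖Δx‖ = 0.1061
relative error = 0.0030
so the bound overstates the realised error by a factor of ≈ 124.6716 (computed from the unrounded values)


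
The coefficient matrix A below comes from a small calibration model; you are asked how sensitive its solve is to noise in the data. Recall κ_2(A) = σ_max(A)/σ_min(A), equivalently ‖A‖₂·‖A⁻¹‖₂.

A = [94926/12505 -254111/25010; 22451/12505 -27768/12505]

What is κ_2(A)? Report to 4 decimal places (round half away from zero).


M = AᵀA = [5660317/93025 -7545681/93025; -7545681/93025 40247857/372100]. tr(M)=2515565/14884, det(M)=28561/14884
eigenvalues of AᵀA: λ = (tr ± √(tr²−4·det))/2 = 169, 169/14884
κ = σ_max/σ_min = 13/(13/122) = 122.0000

122.0000


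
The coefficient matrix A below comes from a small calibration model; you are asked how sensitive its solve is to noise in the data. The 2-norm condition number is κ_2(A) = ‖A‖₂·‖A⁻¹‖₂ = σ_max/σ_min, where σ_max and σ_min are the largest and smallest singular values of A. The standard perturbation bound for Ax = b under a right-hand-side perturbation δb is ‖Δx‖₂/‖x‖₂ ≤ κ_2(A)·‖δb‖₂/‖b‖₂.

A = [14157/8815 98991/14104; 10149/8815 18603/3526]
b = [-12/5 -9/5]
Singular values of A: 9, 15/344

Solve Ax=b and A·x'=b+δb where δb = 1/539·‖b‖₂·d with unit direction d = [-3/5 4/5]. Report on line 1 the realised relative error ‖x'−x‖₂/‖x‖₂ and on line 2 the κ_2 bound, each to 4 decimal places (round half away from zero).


0.3829
0.3829

σ_max = 9, σ_min = 15/344
condition number: 9 ÷ (15/344) = 206.4000
worst-case relative error ≤ 206.4000 × 1/539 = 0.3829
solve Ax = b  →  x = [-0.0732 -0.3252]
‖b‖₂ = 3.0000 and ‖x‖₂ = 0.3333
with δb = [-0.0033 0.0045], A·Δx = δb → ‖Δx‖ = 0.1276
realised ‖Δx‖/‖x‖ = 0.3829
tightness: 0.3829 against a bound of 0.3829; the bound is attained (ratio 1)


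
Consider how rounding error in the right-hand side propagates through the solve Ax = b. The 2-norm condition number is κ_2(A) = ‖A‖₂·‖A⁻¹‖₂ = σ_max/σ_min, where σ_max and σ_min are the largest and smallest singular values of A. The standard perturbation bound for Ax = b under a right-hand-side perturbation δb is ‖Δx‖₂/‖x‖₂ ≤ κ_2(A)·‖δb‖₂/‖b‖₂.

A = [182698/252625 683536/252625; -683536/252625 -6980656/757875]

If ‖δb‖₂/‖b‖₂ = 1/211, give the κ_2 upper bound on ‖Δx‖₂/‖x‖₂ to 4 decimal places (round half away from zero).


form AᵀA = [800960036/102111025 8233874656/306333075; 8233874656/306333075 84695282176/918999225] with trace 3676156900/36759969 and determinant 16000000/36759969
char-poly roots: 100 and 160000/36759969
so κ_2 = √(100 / (160000/36759969)) = 151.5750
worst-case relative error ≤ 151.5750 × 1/211 = 0.7184

0.7184


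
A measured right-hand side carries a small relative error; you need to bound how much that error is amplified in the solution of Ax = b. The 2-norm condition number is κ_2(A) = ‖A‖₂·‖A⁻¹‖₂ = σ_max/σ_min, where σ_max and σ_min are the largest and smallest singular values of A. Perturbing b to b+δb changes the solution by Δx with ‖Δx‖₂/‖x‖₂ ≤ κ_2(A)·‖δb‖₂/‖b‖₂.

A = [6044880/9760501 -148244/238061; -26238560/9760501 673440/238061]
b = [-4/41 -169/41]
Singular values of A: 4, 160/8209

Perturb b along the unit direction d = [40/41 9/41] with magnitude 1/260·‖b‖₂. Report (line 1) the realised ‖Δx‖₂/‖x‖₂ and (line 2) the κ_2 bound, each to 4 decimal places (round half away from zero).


0.0159
0.7893

σ_max = 4, σ_min = 160/8209
κ = σ_max/σ_min = 4/(160/8209) = 205.2250
κ_2(A)·‖δb‖/‖b‖ = 0.7893
solve Ax = b  →  x = [-36.4631 -36.1078]
‖b‖ = 4.1231, ‖x‖ = 51.3160
Δx = A⁻¹·δb where δb = 1/260·4.1231·d; ‖Δx‖ = 0.8136
relative error = 0.0159
so the bound overstates the realised error by a factor of ≈ 49.7838 (computed from the unrounded values)


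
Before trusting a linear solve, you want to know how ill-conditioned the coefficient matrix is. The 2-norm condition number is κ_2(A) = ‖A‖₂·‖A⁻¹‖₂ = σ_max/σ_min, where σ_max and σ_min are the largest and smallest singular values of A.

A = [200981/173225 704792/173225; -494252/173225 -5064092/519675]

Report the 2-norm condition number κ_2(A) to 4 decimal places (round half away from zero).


399.7500

AᵀA = [336897517/35511125 3464955032/106533375; 3464955032/106533375 35639779472/319600125]; tr = 309374857/2556801, det = 234256/2556801
eigenvalues of AᵀA: λ = (tr ± √(tr²−4·det))/2 = 121, 1936/2556801
so κ_2 = √(121 / (1936/2556801)) = 399.7500


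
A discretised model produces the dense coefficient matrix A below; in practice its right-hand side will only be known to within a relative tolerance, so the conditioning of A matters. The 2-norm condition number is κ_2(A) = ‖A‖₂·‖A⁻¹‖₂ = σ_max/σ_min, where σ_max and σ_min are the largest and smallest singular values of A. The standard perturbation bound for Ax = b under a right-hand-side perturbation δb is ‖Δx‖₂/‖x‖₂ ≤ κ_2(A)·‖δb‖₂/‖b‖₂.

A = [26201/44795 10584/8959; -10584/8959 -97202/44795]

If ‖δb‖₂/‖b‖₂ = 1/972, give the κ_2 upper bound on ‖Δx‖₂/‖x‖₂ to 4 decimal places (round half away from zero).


M = AᵀA = [12065809/6943225 4519368/1388645; 4519368/1388645 42383236/6943225]. tr(M)=37681/4805, det(M)=9604/600625
char-poly roots: 196/25 and 49/24025
so κ_2 = √((196/25) / (49/24025)) = 62.0000
bound on ‖Δx‖/‖x‖: κ·ε = 62.0000·1/972 = 0.0638

0.0638


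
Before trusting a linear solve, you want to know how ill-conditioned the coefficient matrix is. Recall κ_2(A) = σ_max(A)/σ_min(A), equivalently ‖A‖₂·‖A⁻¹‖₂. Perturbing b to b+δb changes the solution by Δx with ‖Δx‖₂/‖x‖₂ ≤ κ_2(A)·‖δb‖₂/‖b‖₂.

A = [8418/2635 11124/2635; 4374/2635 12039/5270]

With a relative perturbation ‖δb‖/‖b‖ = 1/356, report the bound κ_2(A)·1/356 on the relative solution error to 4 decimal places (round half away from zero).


0.3483

form AᵀA = [12456/961 16605/961; 16605/961 88569/3844] with trace 138393/3844 and determinant 81/961
char-poly roots: 36 and 9/3844
κ = σ_max/σ_min = 6/(3/62) = 124.0000
κ_2(A)·‖δb‖/‖b‖ = 0.3483


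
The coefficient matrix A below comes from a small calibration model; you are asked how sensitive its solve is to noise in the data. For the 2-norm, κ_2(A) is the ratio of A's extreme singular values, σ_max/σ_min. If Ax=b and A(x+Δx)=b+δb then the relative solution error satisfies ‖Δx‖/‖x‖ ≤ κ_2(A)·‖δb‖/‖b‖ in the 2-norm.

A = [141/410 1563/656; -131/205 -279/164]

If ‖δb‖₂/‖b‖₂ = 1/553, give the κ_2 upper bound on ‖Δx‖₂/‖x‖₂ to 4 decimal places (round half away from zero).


0.0174

M = AᵀA = [3541/6724 102555/53792; 102555/53792 3688425/430336]. tr(M)=2329/256, det(M)=225/256
solving λ² − 2329/256·λ + 225/256 = 0 gives λ = 9, 25/256
κ_2(A) = √(λ_max/λ_min) = √(9 / (25/256)) = 9.6000
worst-case relative error ≤ 9.6000 × 1/553 = 0.0174


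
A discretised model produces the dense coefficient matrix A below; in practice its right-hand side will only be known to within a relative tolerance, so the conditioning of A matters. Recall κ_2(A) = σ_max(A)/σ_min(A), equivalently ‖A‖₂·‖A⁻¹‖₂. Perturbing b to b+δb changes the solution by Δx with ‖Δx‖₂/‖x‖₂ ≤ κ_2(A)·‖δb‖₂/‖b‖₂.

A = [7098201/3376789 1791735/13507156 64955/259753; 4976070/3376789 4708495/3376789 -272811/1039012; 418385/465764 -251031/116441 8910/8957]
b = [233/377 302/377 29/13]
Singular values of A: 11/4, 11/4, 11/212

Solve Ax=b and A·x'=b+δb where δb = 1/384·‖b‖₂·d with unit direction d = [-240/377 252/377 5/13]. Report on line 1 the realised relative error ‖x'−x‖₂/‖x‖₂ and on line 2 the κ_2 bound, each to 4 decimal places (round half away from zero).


σ_max = 11/4, σ_min = 11/212
condition number: (11/4) ÷ (11/212) = 53.0000
bound on ‖Δx‖/‖x‖: κ·ε = 53.0000·1/384 = 0.1380
solve Ax = b  →  x = [-2.2571 6.3626 18.0699]
‖b‖ = 2.4495, ‖x‖ = 19.2899
with δb = [-0.0041 0.0043 0.0025], A·Δx = δb → ‖Δx‖ = 0.1229
relative error = 0.0064
tightness: 0.0064 against a bound of 0.1380 (unrounded ratio ≈ 0.0462)

0.0064
0.1380


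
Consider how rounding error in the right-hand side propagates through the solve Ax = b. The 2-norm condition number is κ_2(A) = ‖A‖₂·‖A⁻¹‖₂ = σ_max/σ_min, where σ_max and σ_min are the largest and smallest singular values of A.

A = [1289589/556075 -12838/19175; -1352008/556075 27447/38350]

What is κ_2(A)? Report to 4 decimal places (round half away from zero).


383.5000

form AᵀA = [830193917/73536125 -242138106/73536125; -242138106/73536125 282518957/294144500] with trace 28826357/2353156 and determinant 2401/2353156
eigenvalues of AᵀA: λ = (tr ± √(tr²−4·det))/2 = 49/4, 49/588289
κ_2(A) = √(λ_max/λ_min) = √((49/4) / (49/588289)) = 383.5000


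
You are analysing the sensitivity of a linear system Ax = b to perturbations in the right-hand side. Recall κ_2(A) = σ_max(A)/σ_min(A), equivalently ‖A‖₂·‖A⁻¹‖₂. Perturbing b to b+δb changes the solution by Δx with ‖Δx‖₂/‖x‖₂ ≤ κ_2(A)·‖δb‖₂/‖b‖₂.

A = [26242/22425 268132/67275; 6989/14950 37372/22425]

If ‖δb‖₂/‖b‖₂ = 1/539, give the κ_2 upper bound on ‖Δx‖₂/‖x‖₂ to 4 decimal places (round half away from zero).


0.4321

form AᵀA = [3780101/2380500 9717974/1785375; 9717974/1785375 99958304/5356125] with trace 3470833/171396 and determinant 4/529
solving λ² − 3470833/171396·λ + 4/529 = 0 gives λ = 81/4, 16/42849
κ = σ_max/σ_min = (9/2)/(4/207) = 232.8750
bound on ‖Δx‖/‖x‖: κ·ε = 232.8750·1/539 = 0.4321


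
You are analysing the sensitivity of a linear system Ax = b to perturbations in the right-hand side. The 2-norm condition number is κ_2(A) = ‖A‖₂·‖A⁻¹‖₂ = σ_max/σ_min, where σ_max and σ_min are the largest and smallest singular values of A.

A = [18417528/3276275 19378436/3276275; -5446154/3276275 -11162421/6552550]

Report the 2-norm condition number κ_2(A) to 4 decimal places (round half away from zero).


282.4375

M = AᵀA = [590185489636/17174364601 619678431225/17174364601; 619678431225/17174364601 2602711631689/68697458404]. tr(M)=5901847313/81685444, det(M)=1336336/20421361
solving λ² − 5901847313/81685444·λ + 1336336/20421361 = 0 gives λ = 289/4, 18496/20421361
κ = σ_max/σ_min = (17/2)/(136/4519) = 282.4375


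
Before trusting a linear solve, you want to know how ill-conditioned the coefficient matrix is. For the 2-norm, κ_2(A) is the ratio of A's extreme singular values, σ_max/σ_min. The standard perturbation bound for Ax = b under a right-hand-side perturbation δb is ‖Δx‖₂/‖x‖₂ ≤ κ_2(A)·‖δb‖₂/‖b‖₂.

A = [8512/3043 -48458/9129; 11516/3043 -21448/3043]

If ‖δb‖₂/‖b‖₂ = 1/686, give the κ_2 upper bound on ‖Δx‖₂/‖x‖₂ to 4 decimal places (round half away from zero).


M = AᵀA = [205072400/9259849 -1153460000/27779547; -1153460000/27779547 6488328100/83338641]. tr(M)=28837300/288369, det(M)=40000/288369
eigenvalues of AᵀA: λ = (tr ± √(tr²−4·det))/2 = 100, 400/288369
κ_2(A) = √(λ_max/λ_min) = √(100 / (400/288369)) = 268.5000
bound on ‖Δx‖/‖x‖: κ·ε = 268.5000·1/686 = 0.3914

0.3914


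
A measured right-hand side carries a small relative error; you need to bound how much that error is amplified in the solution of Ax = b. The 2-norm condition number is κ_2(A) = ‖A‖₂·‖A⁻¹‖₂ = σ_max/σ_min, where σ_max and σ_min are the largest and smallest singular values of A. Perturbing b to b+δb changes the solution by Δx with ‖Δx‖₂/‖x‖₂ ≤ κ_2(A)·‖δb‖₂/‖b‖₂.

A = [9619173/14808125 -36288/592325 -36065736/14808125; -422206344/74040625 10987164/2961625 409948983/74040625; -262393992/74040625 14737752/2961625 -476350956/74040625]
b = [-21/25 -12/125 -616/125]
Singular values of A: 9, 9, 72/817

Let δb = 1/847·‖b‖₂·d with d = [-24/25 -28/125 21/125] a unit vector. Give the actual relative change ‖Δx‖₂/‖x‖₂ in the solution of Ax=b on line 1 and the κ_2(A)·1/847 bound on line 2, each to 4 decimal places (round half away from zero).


0.1206
0.1206

largest singular value 9, smallest 72/817
κ_2(A) = 9 / (72/817) = 102.1250
worst-case relative error ≤ 102.1250 × 1/847 = 0.1206
solve Ax = b  →  x = [0.2156 -0.3065 0.4101]
‖b‖ = 5.0000, ‖x‖ = 0.5556
with δb = [-0.0057 -0.0013 0.0010], A·Δx = δb → ‖Δx‖ = 0.0670
realised ‖Δx‖/‖x‖ = 0.1206
tightness: 0.1206 against a bound of 0.1206; the bound is attained (ratio 1)


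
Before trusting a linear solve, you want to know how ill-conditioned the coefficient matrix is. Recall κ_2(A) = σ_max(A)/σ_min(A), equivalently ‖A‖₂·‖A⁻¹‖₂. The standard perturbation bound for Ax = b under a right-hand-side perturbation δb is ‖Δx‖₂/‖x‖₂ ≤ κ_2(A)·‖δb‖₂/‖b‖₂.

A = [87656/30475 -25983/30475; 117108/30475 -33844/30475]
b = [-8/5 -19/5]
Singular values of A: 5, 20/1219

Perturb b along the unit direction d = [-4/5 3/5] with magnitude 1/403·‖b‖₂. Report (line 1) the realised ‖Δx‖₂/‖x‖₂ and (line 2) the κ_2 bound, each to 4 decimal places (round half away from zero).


largest singular value 5, smallest 20/1219
condition number: 5 ÷ (20/1219) = 304.7500
κ_2(A)·‖δb‖/‖b‖ = 0.7562
solve Ax = b  →  x = [-17.8340 -58.2880]
‖b‖₂ = 4.1231 and ‖x‖₂ = 60.9552
with δb = [-0.0082 0.0061], A·Δx = δb → ‖Δx‖ = 0.6236
realised ‖Δx‖/‖x‖ = 0.0102
realised/bound (from unrounded values) ≈ 0.0135

0.0102
0.7562


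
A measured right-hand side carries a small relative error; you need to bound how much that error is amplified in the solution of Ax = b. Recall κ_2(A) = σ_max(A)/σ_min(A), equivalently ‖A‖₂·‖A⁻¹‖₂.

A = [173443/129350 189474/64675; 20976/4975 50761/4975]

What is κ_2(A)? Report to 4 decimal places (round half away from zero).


form AᵀA = [524027929/26770276 314202195/6692569; 314202195/6692569 754174669/6692569] with trace 20951045/158404 and determinant 279841/158404
λ_max, λ_min = (20951045/158404 ± √438768974856969/25091827216)/2 = 529/4, 529/39601
κ = σ_max/σ_min = (23/2)/(23/199) = 99.5000

99.5000
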